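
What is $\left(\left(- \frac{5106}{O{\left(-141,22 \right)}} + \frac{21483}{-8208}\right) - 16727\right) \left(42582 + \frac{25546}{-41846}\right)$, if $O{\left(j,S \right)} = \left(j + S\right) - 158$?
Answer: $- \frac{3761192970232620275}{5285651952} \approx -7.1159 \cdot 10^{8}$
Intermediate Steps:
$O{\left(j,S \right)} = -158 + S + j$ ($O{\left(j,S \right)} = \left(S + j\right) - 158 = -158 + S + j$)
$\left(\left(- \frac{5106}{O{\left(-141,22 \right)}} + \frac{21483}{-8208}\right) - 16727\right) \left(42582 + \frac{25546}{-41846}\right) = \left(\left(- \frac{5106}{-158 + 22 - 141} + \frac{21483}{-8208}\right) - 16727\right) \left(42582 + \frac{25546}{-41846}\right) = \left(\left(- \frac{5106}{-277} + 21483 \left(- \frac{1}{8208}\right)\right) - 16727\right) \left(42582 + 25546 \left(- \frac{1}{41846}\right)\right) = \left(\left(\left(-5106\right) \left(- \frac{1}{277}\right) - \frac{2387}{912}\right) - 16727\right) \left(42582 - \frac{12773}{20923}\right) = \left(\left(\frac{5106}{277} - \frac{2387}{912}\right) - 16727\right) \frac{890930413}{20923} = \left(\frac{3995473}{252624} - 16727\right) \frac{890930413}{20923} = \left(- \frac{4221646175}{252624}\right) \frac{890930413}{20923} = - \frac{3761192970232620275}{5285651952}$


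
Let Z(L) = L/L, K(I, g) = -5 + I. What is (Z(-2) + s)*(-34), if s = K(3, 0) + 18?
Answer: -578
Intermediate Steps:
Z(L) = 1
s = 16 (s = (-5 + 3) + 18 = -2 + 18 = 16)
(Z(-2) + s)*(-34) = (1 + 16)*(-34) = 17*(-34) = -578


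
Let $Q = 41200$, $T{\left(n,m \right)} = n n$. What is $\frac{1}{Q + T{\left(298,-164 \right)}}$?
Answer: $\frac{1}{130004} \approx 7.6921 \cdot 10^{-6}$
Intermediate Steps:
$T{\left(n,m \right)} = n^{2}$
$\frac{1}{Q + T{\left(298,-164 \right)}} = \frac{1}{41200 + 298^{2}} = \frac{1}{41200 + 88804} = \frac{1}{130004}$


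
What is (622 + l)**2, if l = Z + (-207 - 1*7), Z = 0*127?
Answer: 166464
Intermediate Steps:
Z = 0
l = -214 (l = 0 + (-207 - 1*7) = 0 + (-207 - 7) = 0 - 214 = -214)
(622 + l)**2 = (622 - 214)**2 = 408**2 = 166464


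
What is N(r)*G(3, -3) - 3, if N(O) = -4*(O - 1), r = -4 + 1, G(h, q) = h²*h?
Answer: 429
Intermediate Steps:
G(h, q) = h³
r = -3
N(O) = 4 - 4*O (N(O) = -4*(-1 + O) = 4 - 4*O)
N(r)*G(3, -3) - 3 = (4 - 4*(-3))*3³ - 3 = (4 + 12)*27 - 3 = 16*27 - 3 = 432 - 3 = 429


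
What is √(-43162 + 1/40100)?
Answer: I*√694049275799/4010 ≈ 207.75*I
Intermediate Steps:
√(-43162 + 1/40100) = √(-1730796199/40100) = I*√694049275799/4010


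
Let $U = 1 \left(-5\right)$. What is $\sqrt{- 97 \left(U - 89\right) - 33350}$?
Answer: $2 i \sqrt{6058} \approx 155.67 i$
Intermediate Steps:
$U = -5$
$\sqrt{- 97 \left(U - 89\right) - 33350} = \sqrt{- 97 \left(-5 - 89\right) - 33350} = \sqrt{\left(-97\right) \left(-94\right) - 33350} = \sqrt{9118 - 33350} = \sqrt{-24232} = 2 i \sqrt{6058}$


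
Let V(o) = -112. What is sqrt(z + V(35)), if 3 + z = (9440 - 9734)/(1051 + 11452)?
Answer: I*sqrt(17981051917)/12503 ≈ 10.725*I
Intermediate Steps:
z = -37803/12503 (z = -3 + (9440 - 9734)/(1051 + 11452) = -3 - 294/12503 = -37803/12503 ≈ -3.0235)
sqrt(z + V(35)) = sqrt(-37803/12503 - 112) = sqrt(-1438139/12503) = I*sqrt(17981051917)/12503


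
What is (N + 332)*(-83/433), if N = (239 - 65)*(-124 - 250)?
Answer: 5373752/433 ≈ 12411.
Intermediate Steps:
N = -65076 (N = 174*(-374) = -65076)
(N + 332)*(-83/433) = (-65076 + 332)*(-83/433) = -(-5373752)/433 = -64744*(-83/433) = 5373752/433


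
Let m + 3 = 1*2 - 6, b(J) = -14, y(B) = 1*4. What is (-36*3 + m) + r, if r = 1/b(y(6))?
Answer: -1611/14 ≈ -115.07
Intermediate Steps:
y(B) = 4
r = -1/14 (r = 1/(-14) = -1/14 ≈ -0.071429)
m = -7 (m = -3 + (1*2 - 6) = -3 + (2 - 6) = -3 - 4 = -7)
(-36*3 + m) + r = (-36*3 - 7) - 1/14 = (-108 - 7) - 1/14 = -115 - 1/14 = -1611/14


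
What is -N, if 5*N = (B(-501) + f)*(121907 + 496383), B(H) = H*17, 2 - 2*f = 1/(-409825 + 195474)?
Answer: 225726935036499/214351 ≈ 1.0531e+9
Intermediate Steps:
f = 428703/428702 (f = 1 - 1/(2*(-409825 + 195474)) = 1 - ½/(-214351) = 1 - ½*(-1/214351) = 1 + 1/428702 = 428703/428702 ≈ 1.0000)
B(H) = 17*H
N = -225726935036499/214351 (N = ((17*(-501) + 428703/428702)*(121907 + 496383))/5 = ((-8517 + 428703/428702)*618290)/5 = (-3650826231/428702*618290)/5 = (⅕)*(-1128634675182495/214351) = -225726935036499/214351 ≈ -1.0531e+9)
-N = -1*(-225726935036499/214351) = 225726935036499/214351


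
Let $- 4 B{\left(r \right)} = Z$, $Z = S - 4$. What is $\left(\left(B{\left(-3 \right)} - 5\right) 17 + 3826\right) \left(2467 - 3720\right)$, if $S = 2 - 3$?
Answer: $- \frac{18856397}{4} \approx -4.7141 \cdot 10^{6}$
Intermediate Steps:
$S = -1$
$Z = -5$ ($Z = -1 - 4 = -5$)
$B{\left(r \right)} = \frac{5}{4}$ ($B{\left(r \right)} = \left(- \frac{1}{4}\right) \left(-5\right) = \frac{5}{4}$)
$\left(\left(B{\left(-3 \right)} - 5\right) 17 + 3826\right) \left(2467 - 3720\right) = \left(\left(\frac{5}{4} - 5\right) 17 + 3826\right) \left(2467 - 3720\right) = \left(\left(- \frac{15}{4}\right) 17 + 3826\right) \left(-1253\right) = \left(- \frac{255}{4} + 3826\right) \left(-1253\right) = \frac{15049}{4} \left(-1253\right) = - \frac{18856397}{4}$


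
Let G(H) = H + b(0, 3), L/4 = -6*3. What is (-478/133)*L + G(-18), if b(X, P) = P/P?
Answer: 32155/133 ≈ 241.77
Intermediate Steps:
b(X, P) = 1
L = -72 (L = 4*(-6*3) = 4*(-18) = -72)
G(H) = 1 + H (G(H) = H + 1 = 1 + H)
(-478/133)*L + G(-18) = -478/133*(-72) + (1 - 18) = -478*1/133*(-72) - 17 = -478/133*(-72) - 17 = 34416/133 - 17 = 32155/133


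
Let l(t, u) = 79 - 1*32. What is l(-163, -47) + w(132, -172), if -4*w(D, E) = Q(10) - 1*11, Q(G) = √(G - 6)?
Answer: 197/4 ≈ 49.250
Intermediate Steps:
Q(G) = √(-6 + G)
l(t, u) = 47 (l(t, u) = 79 - 32 = 47)
w(D, E) = 9/4 (w(D, E) = -(√(-6 + 10) - 1*11)/4 = -(√4 - 11)/4 = -(2 - 11)/4 = -¼*(-9) = 9/4)
l(-163, -47) + w(132, -172) = 47 + 9/4 = 197/4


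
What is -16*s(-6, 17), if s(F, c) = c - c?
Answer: 0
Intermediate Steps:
s(F, c) = 0
-16*s(-6, 17) = -16*0 = 0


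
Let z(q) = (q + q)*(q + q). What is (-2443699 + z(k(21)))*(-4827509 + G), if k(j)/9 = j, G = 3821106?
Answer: 2315547118445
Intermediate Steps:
k(j) = 9*j
z(q) = 4*q**2 (z(q) = (2*q)*(2*q) = 4*q**2)
(-2443699 + z(k(21)))*(-4827509 + G) = (-2443699 + 4*(9*21)**2)*(-4827509 + 3821106) = (-2443699 + 4*189**2)*(-1006403) = (-2443699 + 4*35721)*(-1006403) = (-2443699 + 142884)*(-1006403) = -2300815*(-1006403) = 2315547118445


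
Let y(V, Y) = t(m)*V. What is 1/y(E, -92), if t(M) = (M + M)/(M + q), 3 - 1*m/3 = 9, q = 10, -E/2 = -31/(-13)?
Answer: -13/279 ≈ -0.046595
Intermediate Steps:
E = -62/13 (E = -(-62)/(-13) = -(-62)*(-1)/13 = -2*31/13 = -62/13 ≈ -4.7692)
m = -18 (m = 9 - 3*9 = 9 - 27 = -18)
t(M) = 2*M/(10 + M) (t(M) = (M + M)/(M + 10) = (2*M)/(10 + M) = 2*M/(10 + M))
y(V, Y) = 9*V/2 (y(V, Y) = (2*(-18)/(10 - 18))*V = (2*(-18)/(-8))*V = (2*(-18)*(-⅛))*V = 9*V/2)
1/y(E, -92) = 1/((9/2)*(-62/13)) = 1/(-279/13) = -13/279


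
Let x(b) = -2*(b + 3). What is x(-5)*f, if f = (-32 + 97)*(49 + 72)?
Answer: 31460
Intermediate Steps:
x(b) = -6 - 2*b (x(b) = -2*(3 + b) = -6 - 2*b)
f = 7865 (f = 65*121 = 7865)
x(-5)*f = (-6 - 2*(-5))*7865 = (-6 + 10)*7865 = 4*7865 = 31460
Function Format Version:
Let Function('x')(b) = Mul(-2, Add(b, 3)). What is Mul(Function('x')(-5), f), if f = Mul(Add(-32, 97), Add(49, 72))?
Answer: 31460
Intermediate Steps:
Function('x')(b) = Add(-6, Mul(-2, b)) (Function('x')(b) = Mul(-2, Add(3, b)) = Add(-6, Mul(-2, b)))
f = 7865 (f = Mul(65, 121) = 7865)
Mul(Function('x')(-5), f) = Mul(Add(-6, Mul(-2, -5)), 7865) = Mul(Add(-6, 10), 7865) = Mul(4, 7865) = 31460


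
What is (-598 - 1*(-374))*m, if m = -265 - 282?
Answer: 122528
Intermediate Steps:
m = -547
(-598 - 1*(-374))*m = (-598 - 1*(-374))*(-547) = (-598 + 374)*(-547) = -224*(-547) = 122528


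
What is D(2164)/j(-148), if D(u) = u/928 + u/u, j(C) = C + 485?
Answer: 773/78184 ≈ 0.0098869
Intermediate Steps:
j(C) = 485 + C
D(u) = 1 + u/928 (D(u) = u*(1/928) + 1 = u/928 + 1 = 1 + u/928)
D(2164)/j(-148) = (1 + (1/928)*2164)/(485 - 148) = (1 + 541/232)/337 = (773/232)*(1/337) = 773/78184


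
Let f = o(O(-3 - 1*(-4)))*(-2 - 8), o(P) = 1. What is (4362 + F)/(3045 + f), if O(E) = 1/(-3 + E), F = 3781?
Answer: 8143/3035 ≈ 2.6830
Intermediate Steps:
f = -10 (f = 1*(-2 - 8) = 1*(-10) = -10)
(4362 + F)/(3045 + f) = (4362 + 3781)/(3045 - 10) = 8143/3035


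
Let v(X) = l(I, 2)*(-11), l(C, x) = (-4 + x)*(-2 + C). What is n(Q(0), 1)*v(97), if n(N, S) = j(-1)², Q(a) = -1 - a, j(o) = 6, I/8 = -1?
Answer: -7920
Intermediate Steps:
I = -8 (I = 8*(-1) = -8)
n(N, S) = 36 (n(N, S) = 6² = 36)
v(X) = -220 (v(X) = (8 - 4*(-8) - 2*2 - 8*2)*(-11) = (8 + 32 - 4 - 16)*(-11) = 20*(-11) = -220)
n(Q(0), 1)*v(97) = 36*(-220) = -7920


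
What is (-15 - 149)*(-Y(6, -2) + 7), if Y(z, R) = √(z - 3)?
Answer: -1148 + 164*√3 ≈ -863.94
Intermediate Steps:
Y(z, R) = √(-3 + z)
(-15 - 149)*(-Y(6, -2) + 7) = (-15 - 149)*(-√(-3 + 6) + 7) = -164*(-√3 + 7) = -164*(7 - √3) = -1148 + 164*√3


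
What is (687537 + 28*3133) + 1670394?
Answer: 2445655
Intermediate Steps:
(687537 + 28*3133) + 1670394 = (687537 + 87724) + 1670394 = 775261 + 1670394 = 2445655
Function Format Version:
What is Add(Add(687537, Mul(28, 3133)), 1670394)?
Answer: 2445655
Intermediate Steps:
Add(Add(687537, Mul(28, 3133)), 1670394) = Add(Add(687537, 87724), 1670394) = Add(775261, 1670394) = 2445655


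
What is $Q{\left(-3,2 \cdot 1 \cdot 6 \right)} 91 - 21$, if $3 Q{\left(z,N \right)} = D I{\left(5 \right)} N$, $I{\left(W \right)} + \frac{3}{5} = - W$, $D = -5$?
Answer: $10171$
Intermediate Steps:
$I{\left(W \right)} = - \frac{3}{5} - W$
$Q{\left(z,N \right)} = \frac{28 N}{3}$ ($Q{\left(z,N \right)} = \frac{- 5 \left(- \frac{3}{5} - 5\right) N}{3} = \frac{\left(-5\right) \left(- \frac{28}{5}\right) N}{3} = \frac{28 N}{3}$)
$Q{\left(-3,2 \cdot 1 \cdot 6 \right)} 91 - 21 = \frac{28 \cdot 2 \cdot 1 \cdot 6}{3} \cdot 91 - 21 = \frac{28 \cdot 2 \cdot 6}{3} \cdot 91 - 21 = \frac{28}{3} \cdot 12 \cdot 91 - 21 = 112 \cdot 91 - 21 = 10192 - 21 = 10171$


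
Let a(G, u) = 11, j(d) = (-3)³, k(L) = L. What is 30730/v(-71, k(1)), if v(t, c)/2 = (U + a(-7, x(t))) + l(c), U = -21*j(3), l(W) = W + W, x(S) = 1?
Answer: 3073/116 ≈ 26.491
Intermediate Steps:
j(d) = -27
l(W) = 2*W
U = 567 (U = -21*(-27) = 567)
v(t, c) = 1156 + 4*c (v(t, c) = 2*((567 + 11) + 2*c) = 2*(578 + 2*c) = 1156 + 4*c)
30730/v(-71, k(1)) = 30730/(1156 + 4*1) = 30730/(1156 + 4) = 30730/1160 = 30730*(1/1160) = 3073/116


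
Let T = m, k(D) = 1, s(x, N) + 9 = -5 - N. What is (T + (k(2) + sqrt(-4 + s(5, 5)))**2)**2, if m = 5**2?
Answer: -83 + 12*I*sqrt(23) ≈ -83.0 + 57.55*I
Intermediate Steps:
s(x, N) = -14 - N (s(x, N) = -9 + (-5 - N) = -14 - N)
m = 25
T = 25
(T + (k(2) + sqrt(-4 + s(5, 5)))**2)**2 = (25 + (1 + sqrt(-4 + (-14 - 1*5)))**2)**2 = (25 + (1 + sqrt(-4 + (-14 - 5)))**2)**2 = (25 + (1 + sqrt(-4 - 19))**2)**2 = (25 + (1 + sqrt(-23))**2)**2 = (25 + (1 + I*sqrt(23))**2)**2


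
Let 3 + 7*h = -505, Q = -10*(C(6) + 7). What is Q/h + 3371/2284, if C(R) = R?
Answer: 947727/290068 ≈ 3.2673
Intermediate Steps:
Q = -130 (Q = -10*(6 + 7) = -10*13 = -130)
h = -508/7 (h = -3/7 + (⅐)*(-505) = -3/7 - 505/7 = -508/7 ≈ -72.571)
Q/h + 3371/2284 = -130/(-508/7) + 3371/2284 = -130*(-7/508) + 3371*(1/2284) = 455/254 + 3371/2284 = 947727/290068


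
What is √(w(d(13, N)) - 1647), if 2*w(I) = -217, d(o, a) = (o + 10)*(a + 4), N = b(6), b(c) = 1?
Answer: I*√7022/2 ≈ 41.899*I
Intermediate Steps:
N = 1
d(o, a) = (4 + a)*(10 + o) (d(o, a) = (10 + o)*(4 + a) = (4 + a)*(10 + o))
w(I) = -217/2 (w(I) = (½)*(-217) = -217/2)
√(w(d(13, N)) - 1647) = √(-217/2 - 1647) = √(-3511/2) = I*√7022/2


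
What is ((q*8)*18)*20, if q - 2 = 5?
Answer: 20160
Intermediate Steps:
q = 7 (q = 2 + 5 = 7)
((q*8)*18)*20 = ((7*8)*18)*20 = (56*18)*20 = 1008*20 = 20160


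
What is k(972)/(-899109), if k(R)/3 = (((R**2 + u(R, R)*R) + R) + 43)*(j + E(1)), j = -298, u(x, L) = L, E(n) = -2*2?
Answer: 570956066/299703 ≈ 1905.1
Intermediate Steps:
E(n) = -4
k(R) = -38958 - 1812*R**2 - 906*R (k(R) = 3*((((R**2 + R*R) + R) + 43)*(-298 - 4)) = 3*((((R**2 + R**2) + R) + 43)*(-302)) = 3*(((2*R**2 + R) + 43)*(-302)) = 3*(((R + 2*R**2) + 43)*(-302)) = 3*((43 + R + 2*R**2)*(-302)) = 3*(-12986 - 604*R**2 - 302*R) = -38958 - 1812*R**2 - 906*R)
k(972)/(-899109) = (-38958 - 1812*972**2 - 906*972)/(-899109) = (-38958 - 1812*944784 - 880632)*(-1/899109) = (-38958 - 1711948608 - 880632)*(-1/899109) = -1712868198*(-1/899109) = 570956066/299703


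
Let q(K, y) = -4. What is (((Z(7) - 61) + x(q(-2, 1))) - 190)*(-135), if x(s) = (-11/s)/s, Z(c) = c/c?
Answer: 541485/16 ≈ 33843.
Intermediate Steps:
Z(c) = 1
x(s) = -11/s²
(((Z(7) - 61) + x(q(-2, 1))) - 190)*(-135) = (((1 - 61) - 11/(-4)²) - 190)*(-135) = ((-60 - 11*1/16) - 190)*(-135) = ((-60 - 11/16) - 190)*(-135) = (-971/16 - 190)*(-135) = -4011/16*(-135) = 541485/16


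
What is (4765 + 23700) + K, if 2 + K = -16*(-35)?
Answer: 29023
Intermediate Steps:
K = 558 (K = -2 - 16*(-35) = -2 + 560 = 558)
(4765 + 23700) + K = (4765 + 23700) + 558 = 28465 + 558 = 29023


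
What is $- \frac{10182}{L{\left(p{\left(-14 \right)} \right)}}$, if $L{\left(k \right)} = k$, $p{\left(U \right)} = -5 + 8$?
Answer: $-3394$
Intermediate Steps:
$p{\left(U \right)} = 3$
$- \frac{10182}{L{\left(p{\left(-14 \right)} \right)}} = - \frac{10182}{3} = \left(-10182\right) \frac{1}{3} = -3394$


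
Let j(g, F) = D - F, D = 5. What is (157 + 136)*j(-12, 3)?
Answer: 586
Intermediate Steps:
j(g, F) = 5 - F
(157 + 136)*j(-12, 3) = (157 + 136)*(5 - 1*3) = 293*(5 - 3) = 293*2 = 586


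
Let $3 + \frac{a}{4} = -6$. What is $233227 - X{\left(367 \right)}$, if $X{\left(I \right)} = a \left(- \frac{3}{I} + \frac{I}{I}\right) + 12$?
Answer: $\frac{85603009}{367} \approx 2.3325 \cdot 10^{5}$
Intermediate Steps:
$a = -36$ ($a = -12 + 4 \left(-6\right) = -12 - 24 = -36$)
$X{\left(I \right)} = -24 + \frac{108}{I}$ ($X{\left(I \right)} = - 36 \left(- \frac{3}{I} + \frac{I}{I}\right) + 12 = - 36 \left(- \frac{3}{I} + 1\right) + 12 = - 36 \left(1 - \frac{3}{I}\right) + 12 = \left(-36 + \frac{108}{I}\right) + 12 = -24 + \frac{108}{I}$)
$233227 - X{\left(367 \right)} = 233227 - \left(-24 + \frac{108}{367}\right) = 233227 - - \frac{8700}{367} = 233227 + \frac{8700}{367} = \frac{85603009}{367}$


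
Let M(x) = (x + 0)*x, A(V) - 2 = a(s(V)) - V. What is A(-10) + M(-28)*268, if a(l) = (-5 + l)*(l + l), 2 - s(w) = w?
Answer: 210292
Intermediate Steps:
s(w) = 2 - w
a(l) = 2*l*(-5 + l) (a(l) = (-5 + l)*(2*l) = 2*l*(-5 + l))
A(V) = 2 - V + 2*(-3 - V)*(2 - V) (A(V) = 2 + (2*(2 - V)*(-5 + (2 - V)) - V) = 2 + (2*(2 - V)*(-3 - V) - V) = 2 + (2*(-3 - V)*(2 - V) - V) = 2 + (-V + 2*(-3 - V)*(2 - V)) = 2 - V + 2*(-3 - V)*(2 - V))
M(x) = x² (M(x) = x*x = x²)
A(-10) + M(-28)*268 = (-10 - 10 + 2*(-10)²) + (-28)²*268 = (-10 - 10 + 2*100) + 784*268 = (-10 - 10 + 200) + 210112 = 180 + 210112 = 210292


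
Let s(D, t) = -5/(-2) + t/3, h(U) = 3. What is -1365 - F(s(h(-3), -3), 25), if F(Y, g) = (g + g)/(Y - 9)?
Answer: -4075/3 ≈ -1358.3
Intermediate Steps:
s(D, t) = 5/2 + t/3 (s(D, t) = -5*(-½) + t*(⅓) = 5/2 + t/3)
F(Y, g) = 2*g/(-9 + Y) (F(Y, g) = (2*g)/(-9 + Y) = 2*g/(-9 + Y))
-1365 - F(s(h(-3), -3), 25) = -1365 - 2*25/(-9 + (5/2 + (⅓)*(-3))) = -1365 - 2*25/(-9 + (5/2 - 1)) = -1365 - 2*25/(-9 + 3/2) = -1365 - 2*25/(-15/2) = -1365 - 2*25*(-2)/15 = -1365 - 1*(-20/3) = -1365 + 20/3 = -4075/3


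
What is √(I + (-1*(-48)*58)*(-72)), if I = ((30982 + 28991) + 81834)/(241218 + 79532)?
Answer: I*√824886300296190/64150 ≈ 447.71*I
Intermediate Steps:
I = 141807/320750 (I = (59973 + 81834)/320750 = 141807*(1/320750) = 141807/320750 ≈ 0.44211)
√(I + (-1*(-48)*58)*(-72)) = √(141807/320750 + (-1*(-48)*58)*(-72)) = √(141807/320750 + (48*58)*(-72)) = √(141807/320750 + 2784*(-72)) = √(141807/320750 - 200448) = √(-64293554193/320750) = I*√824886300296190/64150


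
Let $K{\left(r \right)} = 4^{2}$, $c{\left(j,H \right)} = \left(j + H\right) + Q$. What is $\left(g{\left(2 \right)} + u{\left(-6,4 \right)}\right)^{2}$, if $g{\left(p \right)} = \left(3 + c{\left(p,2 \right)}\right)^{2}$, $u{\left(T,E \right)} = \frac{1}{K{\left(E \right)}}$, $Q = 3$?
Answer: $\frac{2563201}{256} \approx 10013.0$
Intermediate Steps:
$c{\left(j,H \right)} = 3 + H + j$ ($c{\left(j,H \right)} = \left(j + H\right) + 3 = \left(H + j\right) + 3 = 3 + H + j$)
$K{\left(r \right)} = 16$
$u{\left(T,E \right)} = \frac{1}{16}$
$g{\left(p \right)} = \left(8 + p\right)^{2}$ ($g{\left(p \right)} = \left(3 + \left(3 + 2 + p\right)\right)^{2} = \left(3 + \left(5 + p\right)\right)^{2} = \left(8 + p\right)^{2}$)
$\left(g{\left(2 \right)} + u{\left(-6,4 \right)}\right)^{2} = \left(\left(8 + 2\right)^{2} + \frac{1}{16}\right)^{2} = \left(10^{2} + \frac{1}{16}\right)^{2} = \left(100 + \frac{1}{16}\right)^{2} = \left(\frac{1601}{16}\right)^{2} = \frac{2563201}{256}$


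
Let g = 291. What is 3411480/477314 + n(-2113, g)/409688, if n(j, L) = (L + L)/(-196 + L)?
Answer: 33194076882387/4644308178260 ≈ 7.1473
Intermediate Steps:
n(j, L) = 2*L/(-196 + L) (n(j, L) = (2*L)/(-196 + L) = 2*L/(-196 + L))
3411480/477314 + n(-2113, g)/409688 = 3411480/477314 + (2*291/(-196 + 291))/409688 = 3411480*(1/477314) + (2*291/95)*(1/409688) = 1705740/238657 + (2*291*(1/95))*(1/409688) = 1705740/238657 + (582/95)*(1/409688) = 1705740/238657 + 291/19460180 = 33194076882387/4644308178260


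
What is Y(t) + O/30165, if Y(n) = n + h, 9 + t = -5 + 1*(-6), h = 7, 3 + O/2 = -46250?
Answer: -241/15 ≈ -16.067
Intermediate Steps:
O = -92506 (O = -6 + 2*(-46250) = -6 - 92500 = -92506)
t = -20 (t = -9 + (-5 + 1*(-6)) = -9 + (-5 - 6) = -9 - 11 = -20)
Y(n) = 7 + n (Y(n) = n + 7 = 7 + n)
Y(t) + O/30165 = (7 - 20) - 92506/30165 = -13 - 92506*1/30165 = -13 - 46/15 = -241/15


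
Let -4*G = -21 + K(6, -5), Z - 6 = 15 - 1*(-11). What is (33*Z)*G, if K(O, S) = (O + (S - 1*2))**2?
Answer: 5280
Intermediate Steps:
Z = 32 (Z = 6 + (15 - 1*(-11)) = 6 + (15 + 11) = 6 + 26 = 32)
K(O, S) = (-2 + O + S)**2 (K(O, S) = (O + (S - 2))**2 = (O + (-2 + S))**2 = (-2 + O + S)**2)
G = 5 (G = -(-21 + (-2 + 6 - 5)**2)/4 = -(-21 + (-1)**2)/4 = -(-21 + 1)/4 = -1/4*(-20) = 5)
(33*Z)*G = (33*32)*5 = 1056*5 = 5280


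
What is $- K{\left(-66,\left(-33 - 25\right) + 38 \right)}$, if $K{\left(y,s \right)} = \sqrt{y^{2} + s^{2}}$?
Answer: $- 2 \sqrt{1189} \approx -68.964$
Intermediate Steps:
$K{\left(y,s \right)} = \sqrt{s^{2} + y^{2}}$
$- K{\left(-66,\left(-33 - 25\right) + 38 \right)} = - \sqrt{\left(\left(-33 - 25\right) + 38\right)^{2} + \left(-66\right)^{2}} = - \sqrt{\left(-58 + 38\right)^{2} + 4356} = - \sqrt{\left(-20\right)^{2} + 4356} = - \sqrt{400 + 4356} = - \sqrt{4756} = - 2 \sqrt{1189}$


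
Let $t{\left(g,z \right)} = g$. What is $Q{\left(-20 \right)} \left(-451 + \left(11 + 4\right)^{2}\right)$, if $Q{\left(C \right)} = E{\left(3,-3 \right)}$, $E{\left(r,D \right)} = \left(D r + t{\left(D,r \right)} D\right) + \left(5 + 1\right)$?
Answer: $-1356$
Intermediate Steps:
$E{\left(r,D \right)} = 6 + D^{2} + D r$ ($E{\left(r,D \right)} = \left(D r + D D\right) + \left(5 + 1\right) = \left(D r + D^{2}\right) + 6 = \left(D^{2} + D r\right) + 6 = 6 + D^{2} + D r$)
$Q{\left(C \right)} = 6$ ($Q{\left(C \right)} = 6 + \left(-3\right)^{2} - 9 = 6 + 9 - 9 = 6$)
$Q{\left(-20 \right)} \left(-451 + \left(11 + 4\right)^{2}\right) = 6 \left(-451 + \left(11 + 4\right)^{2}\right) = 6 \left(-451 + 15^{2}\right) = 6 \left(-451 + 225\right) = 6 \left(-226\right) = -1356$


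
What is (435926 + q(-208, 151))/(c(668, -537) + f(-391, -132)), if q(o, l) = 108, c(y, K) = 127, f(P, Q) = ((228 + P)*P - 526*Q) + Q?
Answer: 218017/66580 ≈ 3.2745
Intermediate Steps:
f(P, Q) = -525*Q + P*(228 + P) (f(P, Q) = (P*(228 + P) - 526*Q) + Q = (-526*Q + P*(228 + P)) + Q = -525*Q + P*(228 + P))
(435926 + q(-208, 151))/(c(668, -537) + f(-391, -132)) = (435926 + 108)/(127 + ((-391)² - 525*(-132) + 228*(-391))) = 436034/(127 + (152881 + 69300 - 89148)) = 436034/(127 + 133033) = 436034/133160 = 436034*(1/133160) = 218017/66580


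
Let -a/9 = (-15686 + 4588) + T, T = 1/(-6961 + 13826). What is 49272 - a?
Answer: -347437641/6865 ≈ -50610.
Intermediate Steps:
T = 1/6865 ≈ 0.00014567
a = 685689921/6865 (a = -9*((-15686 + 4588) + 1/6865) = -9*(-11098 + 1/6865) = -9*(-76187769/6865) = 685689921/6865 ≈ 99882.)
49272 - a = 49272 - 1*685689921/6865 = 49272 - 685689921/6865 = -347437641/6865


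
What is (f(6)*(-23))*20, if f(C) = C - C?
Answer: 0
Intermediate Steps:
f(C) = 0
(f(6)*(-23))*20 = (0*(-23))*20 = 0*20 = 0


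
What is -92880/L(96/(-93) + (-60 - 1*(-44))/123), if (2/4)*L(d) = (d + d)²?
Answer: -84398715045/9821312 ≈ -8593.4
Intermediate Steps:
L(d) = 8*d² (L(d) = 2*(d + d)² = 2*(2*d)² = 2*(4*d²) = 8*d²)
-92880/L(96/(-93) + (-60 - 1*(-44))/123) = -92880*1/(8*(96/(-93) + (-60 - 1*(-44))/123)²) = -92880*1/(8*(96*(-1/93) + (-60 + 44)*(1/123))²) = -92880*1/(8*(-32/31 - 16*1/123)²) = -92880*1/(8*(-32/31 - 16/123)²) = -92880/(8*(-4432/3813)²) = -92880/(8*(19642624/14538969)) = -92880/157140992/14538969 = -92880*14538969/157140992 = -84398715045/9821312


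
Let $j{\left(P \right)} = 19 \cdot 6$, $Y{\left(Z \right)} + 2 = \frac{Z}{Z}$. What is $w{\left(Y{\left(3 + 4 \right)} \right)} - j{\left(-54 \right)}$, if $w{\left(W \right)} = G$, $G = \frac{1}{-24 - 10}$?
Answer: $- \frac{3877}{34} \approx -114.03$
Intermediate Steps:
$Y{\left(Z \right)} = -1$ ($Y{\left(Z \right)} = -2 + \frac{Z}{Z} = -2 + 1 = -1$)
$G = - \frac{1}{34}$ ($G = \frac{1}{-34} = - \frac{1}{34} \approx -0.029412$)
$w{\left(W \right)} = - \frac{1}{34}$
$j{\left(P \right)} = 114$
$w{\left(Y{\left(3 + 4 \right)} \right)} - j{\left(-54 \right)} = - \frac{1}{34} - 114 = - \frac{3877}{34}$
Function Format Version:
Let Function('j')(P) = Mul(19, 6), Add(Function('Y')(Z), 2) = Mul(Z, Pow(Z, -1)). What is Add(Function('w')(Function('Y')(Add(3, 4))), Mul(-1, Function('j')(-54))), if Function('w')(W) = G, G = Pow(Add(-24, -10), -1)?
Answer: Rational(-3877, 34) ≈ -114.03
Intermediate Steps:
Function('Y')(Z) = -1 (Function('Y')(Z) = Add(-2, Mul(Z, Pow(Z, -1))) = Add(-2, 1) = -1)
G = Rational(-1, 34) (G = Pow(-34, -1) = Rational(-1, 34) ≈ -0.029412)
Function('w')(W) = Rational(-1, 34)
Function('j')(P) = 114
Add(Function('w')(Function('Y')(Add(3, 4))), Mul(-1, Function('j')(-54))) = Add(Rational(-1, 34), Mul(-1, 114)) = Add(Rational(-1, 34), -114) = Rational(-3877, 34)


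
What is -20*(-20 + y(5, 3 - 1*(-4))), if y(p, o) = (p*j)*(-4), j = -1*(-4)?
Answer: 2000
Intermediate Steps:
j = 4
y(p, o) = -16*p (y(p, o) = (p*4)*(-4) = (4*p)*(-4) = -16*p)
-20*(-20 + y(5, 3 - 1*(-4))) = -20*(-20 - 16*5) = -20*(-20 - 80) = -20*(-100) = 2000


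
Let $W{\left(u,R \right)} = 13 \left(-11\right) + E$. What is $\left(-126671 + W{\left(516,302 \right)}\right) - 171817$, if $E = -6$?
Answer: $-298637$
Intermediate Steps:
$W{\left(u,R \right)} = -149$ ($W{\left(u,R \right)} = 13 \left(-11\right) - 6 = -143 - 6 = -149$)
$\left(-126671 + W{\left(516,302 \right)}\right) - 171817 = \left(-126671 - 149\right) - 171817 = -126820 - 171817 = -298637$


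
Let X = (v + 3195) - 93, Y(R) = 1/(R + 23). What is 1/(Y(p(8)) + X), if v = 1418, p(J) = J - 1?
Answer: 30/135601 ≈ 0.00022124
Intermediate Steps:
p(J) = -1 + J
Y(R) = 1/(23 + R)
X = 4520 (X = (1418 + 3195) - 93 = 4613 - 93 = 4520)
1/(Y(p(8)) + X) = 1/(1/(23 + (-1 + 8)) + 4520) = 1/(1/(23 + 7) + 4520) = 1/(1/30 + 4520) = 1/(135601/30) = 30/135601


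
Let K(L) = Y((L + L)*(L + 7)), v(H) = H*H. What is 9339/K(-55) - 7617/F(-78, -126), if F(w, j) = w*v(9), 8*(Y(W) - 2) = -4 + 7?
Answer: 157391713/40014 ≈ 3933.4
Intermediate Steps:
v(H) = H**2
Y(W) = 19/8 (Y(W) = 2 + (-4 + 7)/8 = 2 + (1/8)*3 = 2 + 3/8 = 19/8)
K(L) = 19/8
F(w, j) = 81*w (F(w, j) = w*9**2 = w*81 = 81*w)
9339/K(-55) - 7617/F(-78, -126) = 9339/(19/8) - 7617/(81*(-78)) = 9339*(8/19) - 7617/(-6318) = 74712/19 - 7617*(-1/6318) = 74712/19 + 2539/2106 = 157391713/40014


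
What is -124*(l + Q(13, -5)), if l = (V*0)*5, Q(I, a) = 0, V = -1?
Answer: 0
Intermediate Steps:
l = 0 (l = -1*0*5 = 0*5 = 0)
-124*(l + Q(13, -5)) = -124*(0 + 0) = -124*0 = 0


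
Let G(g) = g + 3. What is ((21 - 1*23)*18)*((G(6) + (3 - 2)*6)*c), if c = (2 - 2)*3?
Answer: 0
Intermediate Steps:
G(g) = 3 + g
c = 0 (c = 0*3 = 0)
((21 - 1*23)*18)*((G(6) + (3 - 2)*6)*c) = ((21 - 1*23)*18)*(((3 + 6) + (3 - 2)*6)*0) = ((21 - 23)*18)*((9 + 1*6)*0) = (-2*18)*((9 + 6)*0) = -540*0 = -36*0 = 0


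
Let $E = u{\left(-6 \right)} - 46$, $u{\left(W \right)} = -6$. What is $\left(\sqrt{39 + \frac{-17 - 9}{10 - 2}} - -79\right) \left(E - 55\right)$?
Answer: $-8453 - \frac{107 \sqrt{143}}{2} \approx -9092.8$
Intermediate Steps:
$E = -52$ ($E = -6 - 46 = -52$)
$\left(\sqrt{39 + \frac{-17 - 9}{10 - 2}} - -79\right) \left(E - 55\right) = \left(\sqrt{39 + \frac{-17 - 9}{10 - 2}} - -79\right) \left(-52 - 55\right) = \left(\sqrt{39 - \frac{26}{8}} + 79\right) \left(-107\right) = \left(\sqrt{39 - \frac{13}{4}} + 79\right) \left(-107\right) = \left(\sqrt{\frac{143}{4}} + 79\right) \left(-107\right) = \left(\frac{\sqrt{143}}{2} + 79\right) \left(-107\right) = \left(79 + \frac{\sqrt{143}}{2}\right) \left(-107\right) = -8453 - \frac{107 \sqrt{143}}{2}$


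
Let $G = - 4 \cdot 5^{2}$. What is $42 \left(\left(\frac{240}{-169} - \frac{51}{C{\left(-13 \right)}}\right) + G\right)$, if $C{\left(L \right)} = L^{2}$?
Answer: $- \frac{722022}{169} \approx -4272.3$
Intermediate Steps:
$G = -100$ ($G = \left(-4\right) 25 = -100$)
$42 \left(\left(\frac{240}{-169} - \frac{51}{C{\left(-13 \right)}}\right) + G\right) = 42 \left(\left(\frac{240}{-169} - \frac{51}{\left(-13\right)^{2}}\right) - 100\right) = 42 \left(\left(240 \left(- \frac{1}{169}\right) - \frac{51}{169}\right) - 100\right) = 42 \left(\left(- \frac{240}{169} - \frac{51}{169}\right) - 100\right) = 42 \left(- \frac{291}{169} - 100\right) = 42 \left(- \frac{17191}{169}\right) = - \frac{722022}{169}$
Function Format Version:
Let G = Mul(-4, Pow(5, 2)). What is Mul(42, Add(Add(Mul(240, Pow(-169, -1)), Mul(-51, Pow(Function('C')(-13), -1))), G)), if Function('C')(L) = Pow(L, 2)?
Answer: Rational(-722022, 169) ≈ -4272.3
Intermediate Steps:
G = -100 (G = Mul(-4, 25) = -100)
Mul(42, Add(Add(Mul(240, Pow(-169, -1)), Mul(-51, Pow(Function('C')(-13), -1))), G)) = Mul(42, Add(Add(Mul(240, Pow(-169, -1)), Mul(-51, Pow(Pow(-13, 2), -1))), -100)) = Mul(42, Add(Add(Mul(240, Rational(-1, 169)), Mul(-51, Pow(169, -1))), -100)) = Mul(42, Add(Add(Rational(-240, 169), Mul(-51, Rational(1, 169))), -100)) = Mul(42, Add(Add(Rational(-240, 169), Rational(-51, 169)), -100)) = Mul(42, Add(Rational(-291, 169), -100)) = Mul(42, Rational(-17191, 169)) = Rational(-722022, 169)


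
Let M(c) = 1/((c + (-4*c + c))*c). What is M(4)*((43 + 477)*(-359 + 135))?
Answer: 3640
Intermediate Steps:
M(c) = -1/(2*c²) (M(c) = 1/((c - 3*c)*c) = 1/(((-2*c))*c) = (-1/(2*c))/c = -1/(2*c²))
M(4)*((43 + 477)*(-359 + 135)) = (-½/4²)*((43 + 477)*(-359 + 135)) = (-½*1/16)*(520*(-224)) = -1/32*(-116480) = 3640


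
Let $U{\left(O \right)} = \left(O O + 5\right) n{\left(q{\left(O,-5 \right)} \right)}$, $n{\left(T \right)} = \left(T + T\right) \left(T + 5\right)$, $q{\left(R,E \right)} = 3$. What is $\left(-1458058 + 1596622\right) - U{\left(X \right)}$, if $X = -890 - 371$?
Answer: $-76187484$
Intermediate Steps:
$X = -1261$ ($X = -890 - 371 = -1261$)
$n{\left(T \right)} = 2 T \left(5 + T\right)$
$U{\left(O \right)} = 240 + 48 O^{2}$ ($U{\left(O \right)} = \left(O O + 5\right) 2 \cdot 3 \left(5 + 3\right) = \left(O^{2} + 5\right) 2 \cdot 3 \cdot 8 = \left(5 + O^{2}\right) 48 = 240 + 48 O^{2}$)
$\left(-1458058 + 1596622\right) - U{\left(X \right)} = \left(-1458058 + 1596622\right) - \left(240 + 48 \left(-1261\right)^{2}\right) = 138564 - \left(240 + 48 \cdot 1590121\right) = 138564 - \left(240 + 76325808\right) = 138564 - 76326048 = -76187484$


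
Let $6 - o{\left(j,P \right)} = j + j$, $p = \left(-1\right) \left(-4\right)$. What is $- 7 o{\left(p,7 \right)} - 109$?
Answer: $-95$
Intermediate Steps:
$p = 4$
$o{\left(j,P \right)} = 6 - 2 j$ ($o{\left(j,P \right)} = 6 - \left(j + j\right) = 6 - 2 j$)
$- 7 o{\left(p,7 \right)} - 109 = - 7 \left(6 - 8\right) - 109 = \left(-7\right) \left(-2\right) - 109 = 14 - 109 = -95$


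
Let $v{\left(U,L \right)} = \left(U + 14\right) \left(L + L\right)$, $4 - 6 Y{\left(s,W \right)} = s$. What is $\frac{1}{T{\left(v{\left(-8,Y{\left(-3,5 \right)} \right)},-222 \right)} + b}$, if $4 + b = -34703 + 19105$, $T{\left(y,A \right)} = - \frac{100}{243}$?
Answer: $- \frac{243}{3791386} \approx -6.4093 \cdot 10^{-5}$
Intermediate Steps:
$Y{\left(s,W \right)} = \frac{2}{3} - \frac{s}{6}$
$v{\left(U,L \right)} = 2 L \left(14 + U\right)$ ($v{\left(U,L \right)} = \left(14 + U\right) 2 L = 2 L \left(14 + U\right)$)
$T{\left(y,A \right)} = - \frac{100}{243}$ ($T{\left(y,A \right)} = \left(-100\right) \frac{1}{243} = - \frac{100}{243}$)
$b = -15602$ ($b = -4 + \left(-34703 + 19105\right) = -4 - 15598 = -15602$)
$\frac{1}{T{\left(v{\left(-8,Y{\left(-3,5 \right)} \right)},-222 \right)} + b} = \frac{1}{- \frac{100}{243} - 15602} = \frac{1}{- \frac{3791386}{243}} = - \frac{243}{3791386}$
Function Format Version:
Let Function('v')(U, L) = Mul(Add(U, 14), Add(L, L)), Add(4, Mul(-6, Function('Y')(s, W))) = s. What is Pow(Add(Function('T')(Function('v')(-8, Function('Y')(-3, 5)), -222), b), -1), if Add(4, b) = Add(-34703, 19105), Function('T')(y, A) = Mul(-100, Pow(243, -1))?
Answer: Rational(-243, 3791386) ≈ -6.4093e-5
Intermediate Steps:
Function('Y')(s, W) = Add(Rational(2, 3), Mul(Rational(-1, 6), s))
Function('v')(U, L) = Mul(2, L, Add(14, U)) (Function('v')(U, L) = Mul(Add(14, U), Mul(2, L)) = Mul(2, L, Add(14, U)))
Function('T')(y, A) = Rational(-100, 243) (Function('T')(y, A) = Mul(-100, Rational(1, 243)) = Rational(-100, 243))
b = -15602 (b = Add(-4, Add(-34703, 19105)) = Add(-4, -15598) = -15602)
Pow(Add(Function('T')(Function('v')(-8, Function('Y')(-3, 5)), -222), b), -1) = Pow(Add(Rational(-100, 243), -15602), -1) = Pow(Rational(-3791386, 243), -1) = Rational(-243, 3791386)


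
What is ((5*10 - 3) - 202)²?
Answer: 24025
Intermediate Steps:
((5*10 - 3) - 202)² = ((50 - 3) - 202)² = (47 - 202)² = (-155)² = 24025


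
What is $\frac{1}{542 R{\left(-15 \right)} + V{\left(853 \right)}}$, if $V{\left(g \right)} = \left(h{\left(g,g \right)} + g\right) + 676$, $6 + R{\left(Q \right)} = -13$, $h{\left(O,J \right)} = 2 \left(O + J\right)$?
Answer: $- \frac{1}{5357} \approx -0.00018667$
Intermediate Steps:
$h{\left(O,J \right)} = 2 J + 2 O$ ($h{\left(O,J \right)} = 2 \left(J + O\right) = 2 J + 2 O$)
$R{\left(Q \right)} = -19$ ($R{\left(Q \right)} = -6 - 13 = -19$)
$V{\left(g \right)} = 676 + 5 g$ ($V{\left(g \right)} = \left(\left(2 g + 2 g\right) + g\right) + 676 = \left(4 g + g\right) + 676 = 5 g + 676 = 676 + 5 g$)
$\frac{1}{542 R{\left(-15 \right)} + V{\left(853 \right)}} = \frac{1}{542 \left(-19\right) + \left(676 + 5 \cdot 853\right)} = \frac{1}{-10298 + \left(676 + 4265\right)} = \frac{1}{-10298 + 4941} = \frac{1}{-5357} = - \frac{1}{5357}$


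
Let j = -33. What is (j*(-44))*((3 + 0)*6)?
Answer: 26136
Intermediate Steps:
(j*(-44))*((3 + 0)*6) = (-33*(-44))*((3 + 0)*6) = 1452*(3*6) = 1452*18 = 26136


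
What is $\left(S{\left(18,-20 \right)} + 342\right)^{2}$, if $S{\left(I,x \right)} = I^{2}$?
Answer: $443556$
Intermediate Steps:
$\left(S{\left(18,-20 \right)} + 342\right)^{2} = \left(18^{2} + 342\right)^{2} = \left(324 + 342\right)^{2} = 666^{2} = 443556$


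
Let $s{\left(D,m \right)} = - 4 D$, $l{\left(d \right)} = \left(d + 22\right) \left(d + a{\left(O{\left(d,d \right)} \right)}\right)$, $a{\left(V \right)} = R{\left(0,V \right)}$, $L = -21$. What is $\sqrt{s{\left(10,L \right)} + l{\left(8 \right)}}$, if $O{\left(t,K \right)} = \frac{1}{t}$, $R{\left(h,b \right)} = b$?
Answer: $\frac{\sqrt{815}}{2} \approx 14.274$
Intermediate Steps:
$a{\left(V \right)} = V$
$l{\left(d \right)} = \left(22 + d\right) \left(d + \frac{1}{d}\right)$ ($l{\left(d \right)} = \left(d + 22\right) \left(d + \frac{1}{d}\right) = \left(22 + d\right) \left(d + \frac{1}{d}\right)$)
$\sqrt{s{\left(10,L \right)} + l{\left(8 \right)}} = \sqrt{\left(-4\right) 10 + \left(1 + 8^{2} + 22 \cdot 8 + \frac{22}{8}\right)} = \sqrt{-40 + \left(1 + 64 + 176 + 22 \cdot \frac{1}{8}\right)} = \sqrt{-40 + \left(1 + 64 + 176 + \frac{11}{4}\right)} = \sqrt{-40 + \frac{975}{4}} = \sqrt{\frac{815}{4}} = \frac{\sqrt{815}}{2}$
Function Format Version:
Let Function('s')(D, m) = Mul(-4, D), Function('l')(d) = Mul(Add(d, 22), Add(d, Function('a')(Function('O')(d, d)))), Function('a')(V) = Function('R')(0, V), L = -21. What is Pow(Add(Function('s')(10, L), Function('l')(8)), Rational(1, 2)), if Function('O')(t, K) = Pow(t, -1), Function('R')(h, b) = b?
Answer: Mul(Rational(1, 2), Pow(815, Rational(1, 2))) ≈ 14.274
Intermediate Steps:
Function('a')(V) = V
Function('l')(d) = Mul(Add(22, d), Add(d, Pow(d, -1))) (Function('l')(d) = Mul(Add(d, 22), Add(d, Pow(d, -1))) = Mul(Add(22, d), Add(d, Pow(d, -1))))
Pow(Add(Function('s')(10, L), Function('l')(8)), Rational(1, 2)) = Pow(Add(Mul(-4, 10), Add(1, Pow(8, 2), Mul(22, 8), Mul(22, Pow(8, -1)))), Rational(1, 2)) = Pow(Add(-40, Add(1, 64, 176, Mul(22, Rational(1, 8)))), Rational(1, 2)) = Pow(Add(-40, Add(1, 64, 176, Rational(11, 4))), Rational(1, 2)) = Pow(Add(-40, Rational(975, 4)), Rational(1, 2)) = Pow(Rational(815, 4), Rational(1, 2)) = Mul(Rational(1, 2), Pow(815, Rational(1, 2)))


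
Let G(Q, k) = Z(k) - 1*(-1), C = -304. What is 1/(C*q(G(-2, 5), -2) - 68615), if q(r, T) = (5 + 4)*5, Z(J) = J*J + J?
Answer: -1/82295 ≈ -1.2151e-5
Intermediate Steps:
Z(J) = J + J**2 (Z(J) = J**2 + J = J + J**2)
G(Q, k) = 1 + k*(1 + k) (G(Q, k) = k*(1 + k) - 1*(-1) = k*(1 + k) + 1 = 1 + k*(1 + k))
q(r, T) = 45 (q(r, T) = 9*5 = 45)
1/(C*q(G(-2, 5), -2) - 68615) = 1/(-304*45 - 68615) = 1/(-13680 - 68615) = 1/(-82295) = -1/82295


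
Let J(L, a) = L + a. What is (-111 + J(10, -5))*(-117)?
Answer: 12402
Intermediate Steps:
(-111 + J(10, -5))*(-117) = (-111 + (10 - 5))*(-117) = (-111 + 5)*(-117) = -106*(-117) = 12402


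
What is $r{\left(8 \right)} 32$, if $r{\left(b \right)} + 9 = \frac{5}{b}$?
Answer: $-268$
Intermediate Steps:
$r{\left(b \right)} = -9 + \frac{5}{b}$
$r{\left(8 \right)} 32 = \left(-9 + \frac{5}{8}\right) 32 = \left(- \frac{67}{8}\right) 32 = -268$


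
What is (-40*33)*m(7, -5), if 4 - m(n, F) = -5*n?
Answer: -51480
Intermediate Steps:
m(n, F) = 4 + 5*n (m(n, F) = 4 - (-5)*n = 4 + 5*n)
(-40*33)*m(7, -5) = (-40*33)*(4 + 5*7) = -1320*(4 + 35) = -1320*39 = -51480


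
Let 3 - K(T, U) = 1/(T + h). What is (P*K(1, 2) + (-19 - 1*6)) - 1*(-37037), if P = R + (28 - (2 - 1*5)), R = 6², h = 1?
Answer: 74359/2 ≈ 37180.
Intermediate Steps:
K(T, U) = 3 - 1/(1 + T) (K(T, U) = 3 - 1/(T + 1) = 3 - 1/(1 + T))
R = 36
P = 67 (P = 36 + (28 - (2 - 1*5)) = 36 + (28 - (2 - 5)) = 36 + (28 - 1*(-3)) = 36 + (28 + 3) = 36 + 31 = 67)
(P*K(1, 2) + (-19 - 1*6)) - 1*(-37037) = (67*((2 + 3*1)/(1 + 1)) + (-19 - 1*6)) - 1*(-37037) = (67*((2 + 3)/2) + (-19 - 6)) + 37037 = (67*((½)*5) - 25) + 37037 = (67*(5/2) - 25) + 37037 = (335/2 - 25) + 37037 = 285/2 + 37037 = 74359/2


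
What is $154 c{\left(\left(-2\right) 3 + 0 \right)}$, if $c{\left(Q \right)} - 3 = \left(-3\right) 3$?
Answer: $-924$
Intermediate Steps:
$c{\left(Q \right)} = -6$ ($c{\left(Q \right)} = 3 - 9 = -6$)
$154 c{\left(\left(-2\right) 3 + 0 \right)} = 154 \left(-6\right) = -924$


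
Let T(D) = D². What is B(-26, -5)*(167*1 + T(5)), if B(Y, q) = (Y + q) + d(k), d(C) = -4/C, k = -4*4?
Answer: -5904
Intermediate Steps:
k = -16
B(Y, q) = ¼ + Y + q (B(Y, q) = (Y + q) - 4/(-16) = (Y + q) - 4*(-1/16) = (Y + q) + ¼ = ¼ + Y + q)
B(-26, -5)*(167*1 + T(5)) = (¼ - 26 - 5)*(167*1 + 5²) = -123*(167 + 25)/4 = -123/4*192 = -5904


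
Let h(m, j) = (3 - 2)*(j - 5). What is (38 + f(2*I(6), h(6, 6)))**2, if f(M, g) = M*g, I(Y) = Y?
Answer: 2500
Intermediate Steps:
h(m, j) = -5 + j (h(m, j) = 1*(-5 + j) = -5 + j)
(38 + f(2*I(6), h(6, 6)))**2 = (38 + (2*6)*(-5 + 6))**2 = (38 + 12*1)**2 = (38 + 12)**2 = 50**2 = 2500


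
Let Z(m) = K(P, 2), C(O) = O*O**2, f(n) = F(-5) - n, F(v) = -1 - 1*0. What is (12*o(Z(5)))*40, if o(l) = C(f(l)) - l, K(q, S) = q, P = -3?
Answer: 5280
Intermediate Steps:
F(v) = -1 (F(v) = -1 + 0 = -1)
f(n) = -1 - n
C(O) = O**3
Z(m) = -3
o(l) = (-1 - l)**3 - l
(12*o(Z(5)))*40 = (12*(-1*(-3) - (1 - 3)**3))*40 = (12*(3 - 1*(-2)**3))*40 = (12*(3 - 1*(-8)))*40 = (12*(3 + 8))*40 = (12*11)*40 = 132*40 = 5280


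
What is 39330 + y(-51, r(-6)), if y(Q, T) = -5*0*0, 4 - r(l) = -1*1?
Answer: 39330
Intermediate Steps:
r(l) = 5 (r(l) = 4 - (-1) = 4 - 1*(-1) = 4 + 1 = 5)
y(Q, T) = 0 (y(Q, T) = 0*0 = 0)
39330 + y(-51, r(-6)) = 39330 + 0 = 39330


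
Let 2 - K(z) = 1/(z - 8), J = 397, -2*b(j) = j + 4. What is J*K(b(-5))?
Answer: 12704/15 ≈ 846.93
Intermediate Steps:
b(j) = -2 - j/2 (b(j) = -(j + 4)/2 = -(4 + j)/2 = -2 - j/2)
K(z) = 2 - 1/(-8 + z) (K(z) = 2 - 1/(z - 8) = 2 - 1/(-8 + z))
J*K(b(-5)) = 397*((-17 + 2*(-2 - ½*(-5)))/(-8 + (-2 - ½*(-5)))) = 397*((-17 + 2*(-2 + 5/2))/(-8 + (-2 + 5/2))) = 397*((-17 + 2*(½))/(-8 + ½)) = 397*((-17 + 1)/(-15/2)) = 397*(-2/15*(-16)) = 397*(32/15) = 12704/15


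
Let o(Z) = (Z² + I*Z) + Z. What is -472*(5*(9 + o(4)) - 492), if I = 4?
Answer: 126024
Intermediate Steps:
o(Z) = Z² + 5*Z (o(Z) = (Z² + 4*Z) + Z = Z² + 5*Z)
-472*(5*(9 + o(4)) - 492) = -472*(5*(9 + 4*(5 + 4)) - 492) = -472*(5*(9 + 4*9) - 492) = -472*(5*(9 + 36) - 492) = -472*(5*45 - 492) = -472*(225 - 492) = -472*(-267) = 126024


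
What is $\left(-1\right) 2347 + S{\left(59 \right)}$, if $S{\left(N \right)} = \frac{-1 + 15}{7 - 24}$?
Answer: $- \frac{39913}{17} \approx -2347.8$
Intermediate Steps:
$S{\left(N \right)} = - \frac{14}{17}$ ($S{\left(N \right)} = \frac{14}{-17} = 14 \left(- \frac{1}{17}\right) = - \frac{14}{17}$)
$\left(-1\right) 2347 + S{\left(59 \right)} = \left(-1\right) 2347 - \frac{14}{17} = -2347 - \frac{14}{17} = - \frac{39913}{17}$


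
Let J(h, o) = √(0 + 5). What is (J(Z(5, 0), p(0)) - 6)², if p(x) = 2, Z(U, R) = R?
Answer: (6 - √5)² ≈ 14.167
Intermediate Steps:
J(h, o) = √5
(J(Z(5, 0), p(0)) - 6)² = (√5 - 6)² = (-6 + √5)²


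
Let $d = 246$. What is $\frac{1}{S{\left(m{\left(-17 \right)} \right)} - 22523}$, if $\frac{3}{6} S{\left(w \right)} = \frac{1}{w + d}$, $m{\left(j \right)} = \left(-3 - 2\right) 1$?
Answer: $- \frac{241}{5428041} \approx -4.4399 \cdot 10^{-5}$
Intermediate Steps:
$m{\left(j \right)} = -5$ ($m{\left(j \right)} = \left(-5\right) 1 = -5$)
$S{\left(w \right)} = \frac{2}{246 + w}$ ($S{\left(w \right)} = \frac{2}{w + 246} = \frac{2}{246 + w}$)
$\frac{1}{S{\left(m{\left(-17 \right)} \right)} - 22523} = \frac{1}{\frac{2}{246 - 5} - 22523} = \frac{1}{\frac{2}{241} - 22523} = \frac{1}{- \frac{5428041}{241}} = - \frac{241}{5428041}$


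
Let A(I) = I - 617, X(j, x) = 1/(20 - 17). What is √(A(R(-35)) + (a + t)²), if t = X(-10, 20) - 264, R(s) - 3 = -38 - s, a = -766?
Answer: 4*√596023/3 ≈ 1029.4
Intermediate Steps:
X(j, x) = ⅓ (X(j, x) = 1/3 = ⅓)
R(s) = -35 - s (R(s) = 3 + (-38 - s) = -35 - s)
A(I) = -617 + I
t = -791/3 (t = ⅓ - 264 = -791/3 ≈ -263.67)
√(A(R(-35)) + (a + t)²) = √((-617 + (-35 - 1*(-35))) + (-766 - 791/3)²) = √((-617 + (-35 + 35)) + (-3089/3)²) = √((-617 + 0) + 9541921/9) = √(-617 + 9541921/9) = √(9536368/9) = 4*√596023/3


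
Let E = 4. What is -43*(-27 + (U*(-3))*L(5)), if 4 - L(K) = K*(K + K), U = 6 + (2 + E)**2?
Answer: -248067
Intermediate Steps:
U = 42 (U = 6 + (2 + 4)**2 = 6 + 6**2 = 6 + 36 = 42)
L(K) = 4 - 2*K**2 (L(K) = 4 - K*(K + K) = 4 - K*2*K = 4 - 2*K**2)
-43*(-27 + (U*(-3))*L(5)) = -43*(-27 + (42*(-3))*(4 - 2*5**2)) = -43*(-27 - 126*(4 - 2*25)) = -43*(-27 - 126*(4 - 50)) = -43*(-27 - 126*(-46)) = -43*(-27 + 5796) = -43*5769 = -248067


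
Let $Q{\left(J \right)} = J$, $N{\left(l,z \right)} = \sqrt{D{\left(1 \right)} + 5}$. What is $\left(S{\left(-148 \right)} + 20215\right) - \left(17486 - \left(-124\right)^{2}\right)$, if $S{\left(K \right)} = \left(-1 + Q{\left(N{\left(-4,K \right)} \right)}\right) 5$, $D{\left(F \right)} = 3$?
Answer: $18100 + 10 \sqrt{2} \approx 18114.0$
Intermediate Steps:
$N{\left(l,z \right)} = 2 \sqrt{2}$ ($N{\left(l,z \right)} = \sqrt{3 + 5} = \sqrt{8} = 2 \sqrt{2}$)
$S{\left(K \right)} = -5 + 10 \sqrt{2}$ ($S{\left(K \right)} = \left(-1 + 2 \sqrt{2}\right) 5 = -5 + 10 \sqrt{2}$)
$\left(S{\left(-148 \right)} + 20215\right) - \left(17486 - \left(-124\right)^{2}\right) = \left(\left(-5 + 10 \sqrt{2}\right) + 20215\right) - \left(17486 - \left(-124\right)^{2}\right) = \left(20210 + 10 \sqrt{2}\right) - \left(17486 - 15376\right) = \left(20210 + 10 \sqrt{2}\right) - 2110 = 18100 + 10 \sqrt{2}$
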